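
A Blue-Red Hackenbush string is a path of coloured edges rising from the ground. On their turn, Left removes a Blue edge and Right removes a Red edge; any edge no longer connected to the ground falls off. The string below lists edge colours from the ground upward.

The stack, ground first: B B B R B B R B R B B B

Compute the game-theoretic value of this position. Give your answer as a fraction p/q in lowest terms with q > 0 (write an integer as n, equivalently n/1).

1455/512

Build val(s[:k]) for k = 1..12, string s = B B B R B B R B R B B B.
1 of 12 · B · max L 0 · min R +∞ ⇒ 1
2 of 12 · BB · max L 1 · min R +∞ ⇒ 2
3 of 12 · BBB · max L 2 · min R +∞ ⇒ 3
4 of 12 · BBBR · max L 2 · min R 3 ⇒ 5/2
5 of 12 · BBBRB · max L 5/2 · min R 3 ⇒ 11/4
6 of 12 · BBBRBB · max L 11/4 · min R 3 ⇒ 23/8
7 of 12 · BBBRBBR · max L 11/4 · min R 23/8 ⇒ 45/16
8 of 12 · BBBRBBRB · max L 45/16 · min R 23/8 ⇒ 91/32
9 of 12 · BBBRBBRBR · max L 45/16 · min R 91/32 ⇒ 181/64
10 of 12 · BBBRBBRBRB · max L 181/64 · min R 91/32 ⇒ 363/128
11 of 12 · BBBRBBRBRBB · max L 363/128 · min R 91/32 ⇒ 727/256
12 of 12 · BBBRBBRBRBBB · max L 727/256 · min R 91/32 ⇒ 1455/512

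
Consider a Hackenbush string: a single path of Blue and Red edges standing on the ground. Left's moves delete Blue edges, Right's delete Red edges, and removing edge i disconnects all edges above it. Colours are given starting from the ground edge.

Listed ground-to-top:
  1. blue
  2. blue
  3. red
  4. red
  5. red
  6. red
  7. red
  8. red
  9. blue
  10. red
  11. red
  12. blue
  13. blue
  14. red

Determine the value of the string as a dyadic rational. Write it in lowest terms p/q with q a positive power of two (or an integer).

g_1 [b]  L=[0]  R=[none]  — 1
g_2 [bb]  L=[0; 1]  R=[none]  — 2
g_3 [bbr]  L=[0; 1]  R=[2]  — 3/2
g_4 [bbrr]  L=[0; 1]  R=[3/2; 2]  — 5/4
g_5 [bbrrr]  L=[0; 1]  R=[5/4; 3/2; 2]  — 9/8
g_6 [bbrrrr]  L=[0; 1]  R=[9/8; 5/4; 3/2; 2]  — 17/16
g_7 [bbrrrrr]  L=[0; 1]  R=[17/16; 9/8; 5/4; 3/2; 2]  — 33/32
g_8 [bbrrrrrr]  L=[0; 1]  R=[33/32; 17/16; 9/8; 5/4; 3/2; 2]  — 65/64
g_9 [bbrrrrrrb]  L=[0; 1; 65/64]  R=[33/32; 17/16; 9/8; 5/4; 3/2; 2]  — 131/128
g_10 [bbrrrrrrbr]  L=[0; 1; 65/64]  R=[131/128; 33/32; 17/16; 9/8; 5/4; 3/2; 2]  — 261/256
g_11 [bbrrrrrrbrr]  L=[0; 1; 65/64]  R=[261/256; 131/128; 33/32; 17/16; 9/8; 5/4; 3/2; 2]  — 521/512
g_12 [bbrrrrrrbrrb]  L=[0; 1; 65/64; 521/512]  R=[261/256; 131/128; 33/32; 17/16; 9/8; 5/4; 3/2; 2]  — 1043/1024
g_13 [bbrrrrrrbrrbb]  L=[0; 1; 65/64; 521/512; 1043/1024]  R=[261/256; 131/128; 33/32; 17/16; 9/8; 5/4; 3/2; 2]  — 2087/2048
g_14 [bbrrrrrrbrrbbr]  L=[0; 1; 65/64; 521/512; 1043/1024]  R=[2087/2048; 261/256; 131/128; 33/32; 17/16; 9/8; 5/4; 3/2; 2]  — 4173/4096

4173/4096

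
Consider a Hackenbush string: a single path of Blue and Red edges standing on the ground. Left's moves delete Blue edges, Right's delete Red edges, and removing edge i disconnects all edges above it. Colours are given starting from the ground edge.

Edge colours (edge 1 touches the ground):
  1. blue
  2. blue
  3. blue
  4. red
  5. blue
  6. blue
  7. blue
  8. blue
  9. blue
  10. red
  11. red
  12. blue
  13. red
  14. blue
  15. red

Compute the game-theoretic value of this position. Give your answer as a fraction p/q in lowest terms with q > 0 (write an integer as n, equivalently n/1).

12181/4096

b: Left { 0 }, Right {  } -> simplest 1
bb: Left { 0 1 }, Right {  } -> simplest 2
bbb: Left { 0 1 2 }, Right {  } -> simplest 3
bbbr: Left { 0 1 2 }, Right { 3 } -> simplest 5/2
bbbrb: Left { 0 1 2 5/2 }, Right { 3 } -> simplest 11/4
bbbrbb: Left { 0 1 2 5/2 11/4 }, Right { 3 } -> simplest 23/8
bbbrbbb: Left { 0 1 2 5/2 11/4 23/8 }, Right { 3 } -> simplest 47/16
bbbrbbbb: Left { 0 1 2 5/2 11/4 23/8 47/16 }, Right { 3 } -> simplest 95/32
bbbrbbbbb: Left { 0 1 2 5/2 11/4 23/8 47/16 95/32 }, Right { 3 } -> simplest 191/64
bbbrbbbbbr: Left { 0 1 2 5/2 11/4 23/8 47/16 95/32 }, Right { 191/64 3 } -> simplest 381/128
bbbrbbbbbrr: Left { 0 1 2 5/2 11/4 23/8 47/16 95/32 }, Right { 381/128 191/64 3 } -> simplest 761/256
bbbrbbbbbrrb: Left { 0 1 2 5/2 11/4 23/8 47/16 95/32 761/256 }, Right { 381/128 191/64 3 } -> simplest 1523/512
bbbrbbbbbrrbr: Left { 0 1 2 5/2 11/4 23/8 47/16 95/32 761/256 }, Right { 1523/512 381/128 191/64 3 } -> simplest 3045/1024
bbbrbbbbbrrbrb: Left { 0 1 2 5/2 11/4 23/8 47/16 95/32 761/256 3045/1024 }, Right { 1523/512 381/128 191/64 3 } -> simplest 6091/2048
bbbrbbbbbrrbrbr: Left { 0 1 2 5/2 11/4 23/8 47/16 95/32 761/256 3045/1024 }, Right { 6091/2048 1523/512 381/128 191/64 3 } -> simplest 12181/4096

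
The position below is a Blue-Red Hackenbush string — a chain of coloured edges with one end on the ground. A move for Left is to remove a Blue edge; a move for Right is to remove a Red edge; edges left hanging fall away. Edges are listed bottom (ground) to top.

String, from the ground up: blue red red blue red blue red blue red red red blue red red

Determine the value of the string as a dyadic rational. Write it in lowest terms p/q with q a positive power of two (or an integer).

2697/8192

b: Left { 0 }, Right { none } so simplest 1
br: Left { 0 }, Right { 1 } so simplest 1/2
brr: Left { 0 }, Right { 1/2,1 } so simplest 1/4
brrb: Left { 0,1/4 }, Right { 1/2,1 } so simplest 3/8
brrbr: Left { 0,1/4 }, Right { 3/8,1/2,1 } so simplest 5/16
brrbrb: Left { 0,1/4,5/16 }, Right { 3/8,1/2,1 } so simplest 11/32
brrbrbr: Left { 0,1/4,5/16 }, Right { 11/32,3/8,1/2,1 } so simplest 21/64
brrbrbrb: Left { 0,1/4,5/16,21/64 }, Right { 11/32,3/8,1/2,1 } so simplest 43/128
brrbrbrbr: Left { 0,1/4,5/16,21/64 }, Right { 43/128,11/32,3/8,1/2,1 } so simplest 85/256
brrbrbrbrr: Left { 0,1/4,5/16,21/64 }, Right { 85/256,43/128,11/32,3/8,1/2,1 } so simplest 169/512
brrbrbrbrrr: Left { 0,1/4,5/16,21/64 }, Right { 169/512,85/256,43/128,11/32,3/8,1/2,1 } so simplest 337/1024
brrbrbrbrrrb: Left { 0,1/4,5/16,21/64,337/1024 }, Right { 169/512,85/256,43/128,11/32,3/8,1/2,1 } so simplest 675/2048
brrbrbrbrrrbr: Left { 0,1/4,5/16,21/64,337/1024 }, Right { 675/2048,169/512,85/256,43/128,11/32,3/8,1/2,1 } so simplest 1349/4096
brrbrbrbrrrbrr: Left { 0,1/4,5/16,21/64,337/1024 }, Right { 1349/4096,675/2048,169/512,85/256,43/128,11/32,3/8,1/2,1 } so simplest 2697/8192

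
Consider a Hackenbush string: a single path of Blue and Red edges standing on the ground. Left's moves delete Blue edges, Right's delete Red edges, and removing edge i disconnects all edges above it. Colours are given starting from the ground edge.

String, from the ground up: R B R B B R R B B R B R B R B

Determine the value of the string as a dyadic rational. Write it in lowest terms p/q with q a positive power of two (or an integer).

Prefix values for R B R B B R R B B R B R B R B via {L|R} + simplicity:
1 of 15 · R · max L −∞ · min R 0 so -1
2 of 15 · RB · max L -1 · min R 0 so -1/2
3 of 15 · RBR · max L -1 · min R -1/2 so -3/4
4 of 15 · RBRB · max L -3/4 · min R -1/2 so -5/8
5 of 15 · RBRBB · max L -5/8 · min R -1/2 so -9/16
6 of 15 · RBRBBR · max L -5/8 · min R -9/16 so -19/32
7 of 15 · RBRBBRR · max L -5/8 · min R -19/32 so -39/64
8 of 15 · RBRBBRRB · max L -39/64 · min R -19/32 so -77/128
9 of 15 · RBRBBRRBB · max L -77/128 · min R -19/32 so -153/256
10 of 15 · RBRBBRRBBR · max L -77/128 · min R -153/256 so -307/512
11 of 15 · RBRBBRRBBRB · max L -307/512 · min R -153/256 so -613/1024
12 of 15 · RBRBBRRBBRBR · max L -307/512 · min R -613/1024 so -1227/2048
13 of 15 · RBRBBRRBBRBRB · max L -1227/2048 · min R -613/1024 so -2453/4096
14 of 15 · RBRBBRRBBRBRBR · max L -1227/2048 · min R -2453/4096 so -4907/8192
15 of 15 · RBRBBRRBBRBRBRB · max L -4907/8192 · min R -2453/4096 so -9813/16384

-9813/16384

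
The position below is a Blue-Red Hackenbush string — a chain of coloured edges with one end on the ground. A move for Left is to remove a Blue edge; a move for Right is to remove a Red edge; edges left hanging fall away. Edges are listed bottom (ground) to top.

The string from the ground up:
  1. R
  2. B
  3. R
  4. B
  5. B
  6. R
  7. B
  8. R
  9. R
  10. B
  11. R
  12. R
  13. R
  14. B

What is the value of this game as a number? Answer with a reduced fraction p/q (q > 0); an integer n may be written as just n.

Prefix values for R B R B B R B R R B R R R B via {L|R} + simplicity:
g_1 [R]  L=[(no moves)]  R=[0]  => -1
g_2 [RB]  L=[-1]  R=[0]  => -1/2
g_3 [RBR]  L=[-1]  R=[-1/2,0]  => -3/4
g_4 [RBRB]  L=[-1,-3/4]  R=[-1/2,0]  => -5/8
g_5 [RBRBB]  L=[-1,-3/4,-5/8]  R=[-1/2,0]  => -9/16
g_6 [RBRBBR]  L=[-1,-3/4,-5/8]  R=[-9/16,-1/2,0]  => -19/32
g_7 [RBRBBRB]  L=[-1,-3/4,-5/8,-19/32]  R=[-9/16,-1/2,0]  => -37/64
g_8 [RBRBBRBR]  L=[-1,-3/4,-5/8,-19/32]  R=[-37/64,-9/16,-1/2,0]  => -75/128
g_9 [RBRBBRBRR]  L=[-1,-3/4,-5/8,-19/32]  R=[-75/128,-37/64,-9/16,-1/2,0]  => -151/256
g_10 [RBRBBRBRRB]  L=[-1,-3/4,-5/8,-19/32,-151/256]  R=[-75/128,-37/64,-9/16,-1/2,0]  => -301/512
g_11 [RBRBBRBRRBR]  L=[-1,-3/4,-5/8,-19/32,-151/256]  R=[-301/512,-75/128,-37/64,-9/16,-1/2,0]  => -603/1024
g_12 [RBRBBRBRRBRR]  L=[-1,-3/4,-5/8,-19/32,-151/256]  R=[-603/1024,-301/512,-75/128,-37/64,-9/16,-1/2,0]  => -1207/2048
g_13 [RBRBBRBRRBRRR]  L=[-1,-3/4,-5/8,-19/32,-151/256]  R=[-1207/2048,-603/1024,-301/512,-75/128,-37/64,-9/16,-1/2,0]  => -2415/4096
g_14 [RBRBBRBRRBRRRB]  L=[-1,-3/4,-5/8,-19/32,-151/256,-2415/4096]  R=[-1207/2048,-603/1024,-301/512,-75/128,-37/64,-9/16,-1/2,0]  => -4829/8192

-4829/8192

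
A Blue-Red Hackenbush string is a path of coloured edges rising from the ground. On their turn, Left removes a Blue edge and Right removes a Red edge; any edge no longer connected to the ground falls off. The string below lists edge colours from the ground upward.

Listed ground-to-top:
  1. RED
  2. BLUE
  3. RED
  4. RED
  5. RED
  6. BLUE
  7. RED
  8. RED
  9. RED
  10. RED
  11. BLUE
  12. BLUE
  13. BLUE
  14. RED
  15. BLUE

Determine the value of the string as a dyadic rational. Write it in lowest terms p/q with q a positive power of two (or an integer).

-15301/16384

Recurse on prefixes of the 15-edge string RED BLUE RED RED RED BLUE RED RED RED RED BLUE BLUE BLUE RED BLUE:
edge 1 of 15 (RED): { · | 0 } = -1
edge 2 of 15 (BLUE): { -1 | 0 } = -1/2
edge 3 of 15 (RED): { -1 | -1/2, 0 } = -3/4
edge 4 of 15 (RED): { -1 | -3/4, -1/2, 0 } = -7/8
edge 5 of 15 (RED): { -1 | -7/8, -3/4, -1/2, 0 } = -15/16
edge 6 of 15 (BLUE): { -1, -15/16 | -7/8, -3/4, -1/2, 0 } = -29/32
edge 7 of 15 (RED): { -1, -15/16 | -29/32, -7/8, -3/4, -1/2, 0 } = -59/64
edge 8 of 15 (RED): { -1, -15/16 | -59/64, -29/32, -7/8, -3/4, -1/2, 0 } = -119/128
edge 9 of 15 (RED): { -1, -15/16 | -119/128, -59/64, -29/32, -7/8, -3/4, -1/2, 0 } = -239/256
edge 10 of 15 (RED): { -1, -15/16 | -239/256, -119/128, -59/64, -29/32, -7/8, -3/4, -1/2, 0 } = -479/512
edge 11 of 15 (BLUE): { -1, -15/16, -479/512 | -239/256, -119/128, -59/64, -29/32, -7/8, -3/4, -1/2, 0 } = -957/1024
edge 12 of 15 (BLUE): { -1, -15/16, -479/512, -957/1024 | -239/256, -119/128, -59/64, -29/32, -7/8, -3/4, -1/2, 0 } = -1913/2048
edge 13 of 15 (BLUE): { -1, -15/16, -479/512, -957/1024, -1913/2048 | -239/256, -119/128, -59/64, -29/32, -7/8, -3/4, -1/2, 0 } = -3825/4096
edge 14 of 15 (RED): { -1, -15/16, -479/512, -957/1024, -1913/2048 | -3825/4096, -239/256, -119/128, -59/64, -29/32, -7/8, -3/4, -1/2, 0 } = -7651/8192
edge 15 of 15 (BLUE): { -1, -15/16, -479/512, -957/1024, -1913/2048, -7651/8192 | -3825/4096, -239/256, -119/128, -59/64, -29/32, -7/8, -3/4, -1/2, 0 } = -15301/16384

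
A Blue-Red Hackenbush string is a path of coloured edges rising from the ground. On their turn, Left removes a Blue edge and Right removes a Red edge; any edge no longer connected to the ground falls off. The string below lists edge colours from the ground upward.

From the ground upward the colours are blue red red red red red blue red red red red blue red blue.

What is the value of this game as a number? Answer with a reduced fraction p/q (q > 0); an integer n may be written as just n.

267/8192

Recurse on prefixes of the 14-edge string blue red red red red red blue red red red red blue red blue:
step 1: add blue to get b; options L={ 0 } R={ (no moves) } => 1
step 2: add red to get br; options L={ 0 } R={ 1 } => 1/2
step 3: add red to get brr; options L={ 0 } R={ 1/2,1 } => 1/4
step 4: add red to get brrr; options L={ 0 } R={ 1/4,1/2,1 } => 1/8
step 5: add red to get brrrr; options L={ 0 } R={ 1/8,1/4,1/2,1 } => 1/16
step 6: add red to get brrrrr; options L={ 0 } R={ 1/16,1/8,1/4,1/2,1 } => 1/32
step 7: add blue to get brrrrrb; options L={ 0,1/32 } R={ 1/16,1/8,1/4,1/2,1 } => 3/64
step 8: add red to get brrrrrbr; options L={ 0,1/32 } R={ 3/64,1/16,1/8,1/4,1/2,1 } => 5/128
step 9: add red to get brrrrrbrr; options L={ 0,1/32 } R={ 5/128,3/64,1/16,1/8,1/4,1/2,1 } => 9/256
step 10: add red to get brrrrrbrrr; options L={ 0,1/32 } R={ 9/256,5/128,3/64,1/16,1/8,1/4,1/2,1 } => 17/512
step 11: add red to get brrrrrbrrrr; options L={ 0,1/32 } R={ 17/512,9/256,5/128,3/64,1/16,1/8,1/4,1/2,1 } => 33/1024
step 12: add blue to get brrrrrbrrrrb; options L={ 0,1/32,33/1024 } R={ 17/512,9/256,5/128,3/64,1/16,1/8,1/4,1/2,1 } => 67/2048
step 13: add red to get brrrrrbrrrrbr; options L={ 0,1/32,33/1024 } R={ 67/2048,17/512,9/256,5/128,3/64,1/16,1/8,1/4,1/2,1 } => 133/4096
step 14: add blue to get brrrrrbrrrrbrb; options L={ 0,1/32,33/1024,133/4096 } R={ 67/2048,17/512,9/256,5/128,3/64,1/16,1/8,1/4,1/2,1 } => 267/8192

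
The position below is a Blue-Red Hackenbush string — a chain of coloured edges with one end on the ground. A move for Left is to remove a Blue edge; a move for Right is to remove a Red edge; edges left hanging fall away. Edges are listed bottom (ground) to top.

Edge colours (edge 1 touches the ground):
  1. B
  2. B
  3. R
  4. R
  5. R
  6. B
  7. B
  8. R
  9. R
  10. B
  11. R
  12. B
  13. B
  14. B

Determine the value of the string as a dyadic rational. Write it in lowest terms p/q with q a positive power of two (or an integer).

4911/4096

val(B) = { 0 |  } -> 1
val(BB) = { 0, 1 |  } -> 2
val(BBR) = { 0, 1 | 2 } -> 3/2
val(BBRR) = { 0, 1 | 3/2, 2 } -> 5/4
val(BBRRR) = { 0, 1 | 5/4, 3/2, 2 } -> 9/8
val(BBRRRB) = { 0, 1, 9/8 | 5/4, 3/2, 2 } -> 19/16
val(BBRRRBB) = { 0, 1, 9/8, 19/16 | 5/4, 3/2, 2 } -> 39/32
val(BBRRRBBR) = { 0, 1, 9/8, 19/16 | 39/32, 5/4, 3/2, 2 } -> 77/64
val(BBRRRBBRR) = { 0, 1, 9/8, 19/16 | 77/64, 39/32, 5/4, 3/2, 2 } -> 153/128
val(BBRRRBBRRB) = { 0, 1, 9/8, 19/16, 153/128 | 77/64, 39/32, 5/4, 3/2, 2 } -> 307/256
val(BBRRRBBRRBR) = { 0, 1, 9/8, 19/16, 153/128 | 307/256, 77/64, 39/32, 5/4, 3/2, 2 } -> 613/512
val(BBRRRBBRRBRB) = { 0, 1, 9/8, 19/16, 153/128, 613/512 | 307/256, 77/64, 39/32, 5/4, 3/2, 2 } -> 1227/1024
val(BBRRRBBRRBRBB) = { 0, 1, 9/8, 19/16, 153/128, 613/512, 1227/1024 | 307/256, 77/64, 39/32, 5/4, 3/2, 2 } -> 2455/2048
val(BBRRRBBRRBRBBB) = { 0, 1, 9/8, 19/16, 153/128, 613/512, 1227/1024, 2455/2048 | 307/256, 77/64, 39/32, 5/4, 3/2, 2 } -> 4911/4096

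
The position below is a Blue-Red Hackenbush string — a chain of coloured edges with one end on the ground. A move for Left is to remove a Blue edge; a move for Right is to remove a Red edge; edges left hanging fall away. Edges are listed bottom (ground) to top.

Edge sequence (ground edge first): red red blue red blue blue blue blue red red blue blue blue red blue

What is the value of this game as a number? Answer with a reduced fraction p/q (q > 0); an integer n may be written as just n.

-12485/8192

Prefix values for red red blue red blue blue blue blue red red blue blue blue red blue via {L|R} + simplicity:
val(r) = { — | 0 } → -1
val(rr) = { — | -1,0 } → -2
val(rrb) = { -2 | -1,0 } → -3/2
val(rrbr) = { -2 | -3/2,-1,0 } → -7/4
val(rrbrb) = { -2,-7/4 | -3/2,-1,0 } → -13/8
val(rrbrbb) = { -2,-7/4,-13/8 | -3/2,-1,0 } → -25/16
val(rrbrbbb) = { -2,-7/4,-13/8,-25/16 | -3/2,-1,0 } → -49/32
val(rrbrbbbb) = { -2,-7/4,-13/8,-25/16,-49/32 | -3/2,-1,0 } → -97/64
val(rrbrbbbbr) = { -2,-7/4,-13/8,-25/16,-49/32 | -97/64,-3/2,-1,0 } → -195/128
val(rrbrbbbbrr) = { -2,-7/4,-13/8,-25/16,-49/32 | -195/128,-97/64,-3/2,-1,0 } → -391/256
val(rrbrbbbbrrb) = { -2,-7/4,-13/8,-25/16,-49/32,-391/256 | -195/128,-97/64,-3/2,-1,0 } → -781/512
val(rrbrbbbbrrbb) = { -2,-7/4,-13/8,-25/16,-49/32,-391/256,-781/512 | -195/128,-97/64,-3/2,-1,0 } → -1561/1024
val(rrbrbbbbrrbbb) = { -2,-7/4,-13/8,-25/16,-49/32,-391/256,-781/512,-1561/1024 | -195/128,-97/64,-3/2,-1,0 } → -3121/2048
val(rrbrbbbbrrbbbr) = { -2,-7/4,-13/8,-25/16,-49/32,-391/256,-781/512,-1561/1024 | -3121/2048,-195/128,-97/64,-3/2,-1,0 } → -6243/4096
val(rrbrbbbbrrbbbrb) = { -2,-7/4,-13/8,-25/16,-49/32,-391/256,-781/512,-1561/1024,-6243/4096 | -3121/2048,-195/128,-97/64,-3/2,-1,0 } → -12485/8192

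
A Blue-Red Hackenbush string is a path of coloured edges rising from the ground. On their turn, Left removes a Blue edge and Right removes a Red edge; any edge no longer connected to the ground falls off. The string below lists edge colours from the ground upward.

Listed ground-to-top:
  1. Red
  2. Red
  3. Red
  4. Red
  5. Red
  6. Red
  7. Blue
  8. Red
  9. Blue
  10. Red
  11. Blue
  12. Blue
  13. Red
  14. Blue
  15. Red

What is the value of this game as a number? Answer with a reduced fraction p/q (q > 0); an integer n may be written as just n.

-2891/512

Build g(s[:k]) for k = 1..15, string s = Red Red Red Red Red Red Blue Red Blue Red Blue Blue Red Blue Red.
g_1 [R]  L=[—]  R=[0]  → -1
g_2 [RR]  L=[—]  R=[-1; 0]  → -2
g_3 [RRR]  L=[—]  R=[-2; -1; 0]  → -3
g_4 [RRRR]  L=[—]  R=[-3; -2; -1; 0]  → -4
g_5 [RRRRR]  L=[—]  R=[-4; -3; -2; -1; 0]  → -5
g_6 [RRRRRR]  L=[—]  R=[-5; -4; -3; -2; -1; 0]  → -6
g_7 [RRRRRRB]  L=[-6]  R=[-5; -4; -3; -2; -1; 0]  → -11/2
g_8 [RRRRRRBR]  L=[-6]  R=[-11/2; -5; -4; -3; -2; -1; 0]  → -23/4
g_9 [RRRRRRBRB]  L=[-6; -23/4]  R=[-11/2; -5; -4; -3; -2; -1; 0]  → -45/8
g_10 [RRRRRRBRBR]  L=[-6; -23/4]  R=[-45/8; -11/2; -5; -4; -3; -2; -1; 0]  → -91/16
g_11 [RRRRRRBRBRB]  L=[-6; -23/4; -91/16]  R=[-45/8; -11/2; -5; -4; -3; -2; -1; 0]  → -181/32
g_12 [RRRRRRBRBRBB]  L=[-6; -23/4; -91/16; -181/32]  R=[-45/8; -11/2; -5; -4; -3; -2; -1; 0]  → -361/64
g_13 [RRRRRRBRBRBBR]  L=[-6; -23/4; -91/16; -181/32]  R=[-361/64; -45/8; -11/2; -5; -4; -3; -2; -1; 0]  → -723/128
g_14 [RRRRRRBRBRBBRB]  L=[-6; -23/4; -91/16; -181/32; -723/128]  R=[-361/64; -45/8; -11/2; -5; -4; -3; -2; -1; 0]  → -1445/256
g_15 [RRRRRRBRBRBBRBR]  L=[-6; -23/4; -91/16; -181/32; -723/128]  R=[-1445/256; -361/64; -45/8; -11/2; -5; -4; -3; -2; -1; 0]  → -2891/512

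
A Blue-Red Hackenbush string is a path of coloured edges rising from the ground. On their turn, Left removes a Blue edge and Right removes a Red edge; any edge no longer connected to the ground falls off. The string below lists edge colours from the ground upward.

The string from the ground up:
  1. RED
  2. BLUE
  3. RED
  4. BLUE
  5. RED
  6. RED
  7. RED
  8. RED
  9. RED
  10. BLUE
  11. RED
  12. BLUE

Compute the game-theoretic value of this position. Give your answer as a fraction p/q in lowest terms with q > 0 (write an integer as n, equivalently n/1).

-1525/2048

Prefix values for RED BLUE RED BLUE RED RED RED RED RED BLUE RED BLUE via {L|R} + simplicity:
R: Left { · }, Right { 0 } → simplest -1
RB: Left { -1 }, Right { 0 } → simplest -1/2
RBR: Left { -1 }, Right { -1/2,0 } → simplest -3/4
RBRB: Left { -1,-3/4 }, Right { -1/2,0 } → simplest -5/8
RBRBR: Left { -1,-3/4 }, Right { -5/8,-1/2,0 } → simplest -11/16
RBRBRR: Left { -1,-3/4 }, Right { -11/16,-5/8,-1/2,0 } → simplest -23/32
RBRBRRR: Left { -1,-3/4 }, Right { -23/32,-11/16,-5/8,-1/2,0 } → simplest -47/64
RBRBRRRR: Left { -1,-3/4 }, Right { -47/64,-23/32,-11/16,-5/8,-1/2,0 } → simplest -95/128
RBRBRRRRR: Left { -1,-3/4 }, Right { -95/128,-47/64,-23/32,-11/16,-5/8,-1/2,0 } → simplest -191/256
RBRBRRRRRB: Left { -1,-3/4,-191/256 }, Right { -95/128,-47/64,-23/32,-11/16,-5/8,-1/2,0 } → simplest -381/512
RBRBRRRRRBR: Left { -1,-3/4,-191/256 }, Right { -381/512,-95/128,-47/64,-23/32,-11/16,-5/8,-1/2,0 } → simplest -763/1024
RBRBRRRRRBRB: Left { -1,-3/4,-191/256,-763/1024 }, Right { -381/512,-95/128,-47/64,-23/32,-11/16,-5/8,-1/2,0 } → simplest -1525/2048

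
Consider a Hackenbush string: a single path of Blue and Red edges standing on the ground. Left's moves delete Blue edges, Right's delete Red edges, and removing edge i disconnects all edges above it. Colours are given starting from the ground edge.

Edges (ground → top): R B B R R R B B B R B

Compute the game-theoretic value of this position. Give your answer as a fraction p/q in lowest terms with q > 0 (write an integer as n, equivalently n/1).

1 of 11 · R · max L −∞ · min R 0 gives -1
2 of 11 · RB · max L -1 · min R 0 gives -1/2
3 of 11 · RBB · max L -1/2 · min R 0 gives -1/4
4 of 11 · RBBR · max L -1/2 · min R -1/4 gives -3/8
5 of 11 · RBBRR · max L -1/2 · min R -3/8 gives -7/16
6 of 11 · RBBRRR · max L -1/2 · min R -7/16 gives -15/32
7 of 11 · RBBRRRB · max L -15/32 · min R -7/16 gives -29/64
8 of 11 · RBBRRRBB · max L -29/64 · min R -7/16 gives -57/128
9 of 11 · RBBRRRBBB · max L -57/128 · min R -7/16 gives -113/256
10 of 11 · RBBRRRBBBR · max L -57/128 · min R -113/256 gives -227/512
11 of 11 · RBBRRRBBBRB · max L -227/512 · min R -113/256 gives -453/1024

-453/1024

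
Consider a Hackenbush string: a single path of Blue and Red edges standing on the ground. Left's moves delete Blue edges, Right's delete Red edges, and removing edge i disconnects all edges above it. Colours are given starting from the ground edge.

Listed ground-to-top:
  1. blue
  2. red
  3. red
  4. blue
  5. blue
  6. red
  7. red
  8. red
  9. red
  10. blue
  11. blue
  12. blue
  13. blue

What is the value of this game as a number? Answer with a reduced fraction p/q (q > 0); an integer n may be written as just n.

Recurse on prefixes of the 13-edge string blue red red blue blue red red red red blue blue blue blue:
val(b) = { 0 | none } ⇒ 1
val(br) = { 0 | 1 } ⇒ 1/2
val(brr) = { 0 | 1/2 1 } ⇒ 1/4
val(brrb) = { 0 1/4 | 1/2 1 } ⇒ 3/8
val(brrbb) = { 0 1/4 3/8 | 1/2 1 } ⇒ 7/16
val(brrbbr) = { 0 1/4 3/8 | 7/16 1/2 1 } ⇒ 13/32
val(brrbbrr) = { 0 1/4 3/8 | 13/32 7/16 1/2 1 } ⇒ 25/64
val(brrbbrrr) = { 0 1/4 3/8 | 25/64 13/32 7/16 1/2 1 } ⇒ 49/128
val(brrbbrrrr) = { 0 1/4 3/8 | 49/128 25/64 13/32 7/16 1/2 1 } ⇒ 97/256
val(brrbbrrrrb) = { 0 1/4 3/8 97/256 | 49/128 25/64 13/32 7/16 1/2 1 } ⇒ 195/512
val(brrbbrrrrbb) = { 0 1/4 3/8 97/256 195/512 | 49/128 25/64 13/32 7/16 1/2 1 } ⇒ 391/1024
val(brrbbrrrrbbb) = { 0 1/4 3/8 97/256 195/512 391/1024 | 49/128 25/64 13/32 7/16 1/2 1 } ⇒ 783/2048
val(brrbbrrrrbbbb) = { 0 1/4 3/8 97/256 195/512 391/1024 783/2048 | 49/128 25/64 13/32 7/16 1/2 1 } ⇒ 1567/4096

1567/4096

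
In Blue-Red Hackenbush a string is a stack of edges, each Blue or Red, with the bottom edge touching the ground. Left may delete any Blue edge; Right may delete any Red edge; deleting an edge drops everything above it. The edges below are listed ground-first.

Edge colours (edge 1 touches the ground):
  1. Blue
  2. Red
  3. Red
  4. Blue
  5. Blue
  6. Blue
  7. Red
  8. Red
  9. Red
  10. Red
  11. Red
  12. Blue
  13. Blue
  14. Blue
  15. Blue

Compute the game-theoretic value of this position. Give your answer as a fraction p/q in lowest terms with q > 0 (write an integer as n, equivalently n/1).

Build v(s[:k]) for k = 1..15, string s = Blue Red Red Blue Blue Blue Red Red Red Red Red Blue Blue Blue Blue.
step 1: add Blue to get B; options L={ 0 } R={ (no moves) } → 1
step 2: add Red to get BR; options L={ 0 } R={ 1 } → 1/2
step 3: add Red to get BRR; options L={ 0 } R={ 1/2, 1 } → 1/4
step 4: add Blue to get BRRB; options L={ 0, 1/4 } R={ 1/2, 1 } → 3/8
step 5: add Blue to get BRRBB; options L={ 0, 1/4, 3/8 } R={ 1/2, 1 } → 7/16
step 6: add Blue to get BRRBBB; options L={ 0, 1/4, 3/8, 7/16 } R={ 1/2, 1 } → 15/32
step 7: add Red to get BRRBBBR; options L={ 0, 1/4, 3/8, 7/16 } R={ 15/32, 1/2, 1 } → 29/64
step 8: add Red to get BRRBBBRR; options L={ 0, 1/4, 3/8, 7/16 } R={ 29/64, 15/32, 1/2, 1 } → 57/128
step 9: add Red to get BRRBBBRRR; options L={ 0, 1/4, 3/8, 7/16 } R={ 57/128, 29/64, 15/32, 1/2, 1 } → 113/256
step 10: add Red to get BRRBBBRRRR; options L={ 0, 1/4, 3/8, 7/16 } R={ 113/256, 57/128, 29/64, 15/32, 1/2, 1 } → 225/512
step 11: add Red to get BRRBBBRRRRR; options L={ 0, 1/4, 3/8, 7/16 } R={ 225/512, 113/256, 57/128, 29/64, 15/32, 1/2, 1 } → 449/1024
step 12: add Blue to get BRRBBBRRRRRB; options L={ 0, 1/4, 3/8, 7/16, 449/1024 } R={ 225/512, 113/256, 57/128, 29/64, 15/32, 1/2, 1 } → 899/2048
step 13: add Blue to get BRRBBBRRRRRBB; options L={ 0, 1/4, 3/8, 7/16, 449/1024, 899/2048 } R={ 225/512, 113/256, 57/128, 29/64, 15/32, 1/2, 1 } → 1799/4096
step 14: add Blue to get BRRBBBRRRRRBBB; options L={ 0, 1/4, 3/8, 7/16, 449/1024, 899/2048, 1799/4096 } R={ 225/512, 113/256, 57/128, 29/64, 15/32, 1/2, 1 } → 3599/8192
step 15: add Blue to get BRRBBBRRRRRBBBB; options L={ 0, 1/4, 3/8, 7/16, 449/1024, 899/2048, 1799/4096, 3599/8192 } R={ 225/512, 113/256, 57/128, 29/64, 15/32, 1/2, 1 } → 7199/16384

7199/16384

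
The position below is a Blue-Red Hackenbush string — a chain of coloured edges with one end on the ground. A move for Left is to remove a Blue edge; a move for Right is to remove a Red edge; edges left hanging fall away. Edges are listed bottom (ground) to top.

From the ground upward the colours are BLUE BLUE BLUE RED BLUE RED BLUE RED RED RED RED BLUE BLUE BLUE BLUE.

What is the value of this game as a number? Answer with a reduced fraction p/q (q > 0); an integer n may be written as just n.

10783/4096

value_1 [B]  L=[0]  R=[(no moves)]  -> 1
value_2 [BB]  L=[0,1]  R=[(no moves)]  -> 2
value_3 [BBB]  L=[0,1,2]  R=[(no moves)]  -> 3
value_4 [BBBR]  L=[0,1,2]  R=[3]  -> 5/2
value_5 [BBBRB]  L=[0,1,2,5/2]  R=[3]  -> 11/4
value_6 [BBBRBR]  L=[0,1,2,5/2]  R=[11/4,3]  -> 21/8
value_7 [BBBRBRB]  L=[0,1,2,5/2,21/8]  R=[11/4,3]  -> 43/16
value_8 [BBBRBRBR]  L=[0,1,2,5/2,21/8]  R=[43/16,11/4,3]  -> 85/32
value_9 [BBBRBRBRR]  L=[0,1,2,5/2,21/8]  R=[85/32,43/16,11/4,3]  -> 169/64
value_10 [BBBRBRBRRR]  L=[0,1,2,5/2,21/8]  R=[169/64,85/32,43/16,11/4,3]  -> 337/128
value_11 [BBBRBRBRRRR]  L=[0,1,2,5/2,21/8]  R=[337/128,169/64,85/32,43/16,11/4,3]  -> 673/256
value_12 [BBBRBRBRRRRB]  L=[0,1,2,5/2,21/8,673/256]  R=[337/128,169/64,85/32,43/16,11/4,3]  -> 1347/512
value_13 [BBBRBRBRRRRBB]  L=[0,1,2,5/2,21/8,673/256,1347/512]  R=[337/128,169/64,85/32,43/16,11/4,3]  -> 2695/1024
value_14 [BBBRBRBRRRRBBB]  L=[0,1,2,5/2,21/8,673/256,1347/512,2695/1024]  R=[337/128,169/64,85/32,43/16,11/4,3]  -> 5391/2048
value_15 [BBBRBRBRRRRBBBB]  L=[0,1,2,5/2,21/8,673/256,1347/512,2695/1024,5391/2048]  R=[337/128,169/64,85/32,43/16,11/4,3]  -> 10783/4096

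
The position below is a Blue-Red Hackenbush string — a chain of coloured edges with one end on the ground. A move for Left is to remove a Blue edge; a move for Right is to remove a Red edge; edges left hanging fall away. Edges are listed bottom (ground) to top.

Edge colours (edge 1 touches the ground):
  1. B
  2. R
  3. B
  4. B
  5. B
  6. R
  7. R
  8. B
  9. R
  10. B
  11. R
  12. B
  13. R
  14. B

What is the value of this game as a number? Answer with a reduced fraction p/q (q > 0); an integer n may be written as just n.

7339/8192

Build v(s[:k]) for k = 1..14, string s = B R B B B R R B R B R B R B.
1 of 14 · B · max L 0 · min R +∞ → 1
2 of 14 · BR · max L 0 · min R 1 → 1/2
3 of 14 · BRB · max L 1/2 · min R 1 → 3/4
4 of 14 · BRBB · max L 3/4 · min R 1 → 7/8
5 of 14 · BRBBB · max L 7/8 · min R 1 → 15/16
6 of 14 · BRBBBR · max L 7/8 · min R 15/16 → 29/32
7 of 14 · BRBBBRR · max L 7/8 · min R 29/32 → 57/64
8 of 14 · BRBBBRRB · max L 57/64 · min R 29/32 → 115/128
9 of 14 · BRBBBRRBR · max L 57/64 · min R 115/128 → 229/256
10 of 14 · BRBBBRRBRB · max L 229/256 · min R 115/128 → 459/512
11 of 14 · BRBBBRRBRBR · max L 229/256 · min R 459/512 → 917/1024
12 of 14 · BRBBBRRBRBRB · max L 917/1024 · min R 459/512 → 1835/2048
13 of 14 · BRBBBRRBRBRBR · max L 917/1024 · min R 1835/2048 → 3669/4096
14 of 14 · BRBBBRRBRBRBRB · max L 3669/4096 · min R 1835/2048 → 7339/8192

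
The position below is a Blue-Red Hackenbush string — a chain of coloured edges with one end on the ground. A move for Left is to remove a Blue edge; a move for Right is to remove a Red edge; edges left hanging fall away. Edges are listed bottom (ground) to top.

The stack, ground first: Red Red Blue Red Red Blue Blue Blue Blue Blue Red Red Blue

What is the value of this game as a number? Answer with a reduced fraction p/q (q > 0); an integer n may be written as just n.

-3597/2048

R: Left { — }, Right { 0 } -> simplest -1
RR: Left { — }, Right { -1 0 } -> simplest -2
RRB: Left { -2 }, Right { -1 0 } -> simplest -3/2
RRBR: Left { -2 }, Right { -3/2 -1 0 } -> simplest -7/4
RRBRR: Left { -2 }, Right { -7/4 -3/2 -1 0 } -> simplest -15/8
RRBRRB: Left { -2 -15/8 }, Right { -7/4 -3/2 -1 0 } -> simplest -29/16
RRBRRBB: Left { -2 -15/8 -29/16 }, Right { -7/4 -3/2 -1 0 } -> simplest -57/32
RRBRRBBB: Left { -2 -15/8 -29/16 -57/32 }, Right { -7/4 -3/2 -1 0 } -> simplest -113/64
RRBRRBBBB: Left { -2 -15/8 -29/16 -57/32 -113/64 }, Right { -7/4 -3/2 -1 0 } -> simplest -225/128
RRBRRBBBBB: Left { -2 -15/8 -29/16 -57/32 -113/64 -225/128 }, Right { -7/4 -3/2 -1 0 } -> simplest -449/256
RRBRRBBBBBR: Left { -2 -15/8 -29/16 -57/32 -113/64 -225/128 }, Right { -449/256 -7/4 -3/2 -1 0 } -> simplest -899/512
RRBRRBBBBBRR: Left { -2 -15/8 -29/16 -57/32 -113/64 -225/128 }, Right { -899/512 -449/256 -7/4 -3/2 -1 0 } -> simplest -1799/1024
RRBRRBBBBBRRB: Left { -2 -15/8 -29/16 -57/32 -113/64 -225/128 -1799/1024 }, Right { -899/512 -449/256 -7/4 -3/2 -1 0 } -> simplest -3597/2048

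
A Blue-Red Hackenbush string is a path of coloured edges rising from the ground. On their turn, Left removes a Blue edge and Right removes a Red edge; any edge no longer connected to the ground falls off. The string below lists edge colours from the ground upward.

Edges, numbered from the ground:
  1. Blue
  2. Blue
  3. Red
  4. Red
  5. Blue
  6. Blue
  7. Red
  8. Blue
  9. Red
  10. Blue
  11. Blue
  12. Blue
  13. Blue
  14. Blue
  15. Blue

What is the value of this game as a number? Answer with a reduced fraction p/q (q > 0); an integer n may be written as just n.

11647/8192

Recurse on prefixes of the 15-edge string Blue Blue Red Red Blue Blue Red Blue Red Blue Blue Blue Blue Blue Blue:
B: Left { 0 }, Right { ∅ } = simplest 1
BB: Left { 0,1 }, Right { ∅ } = simplest 2
BBR: Left { 0,1 }, Right { 2 } = simplest 3/2
BBRR: Left { 0,1 }, Right { 3/2,2 } = simplest 5/4
BBRRB: Left { 0,1,5/4 }, Right { 3/2,2 } = simplest 11/8
BBRRBB: Left { 0,1,5/4,11/8 }, Right { 3/2,2 } = simplest 23/16
BBRRBBR: Left { 0,1,5/4,11/8 }, Right { 23/16,3/2,2 } = simplest 45/32
BBRRBBRB: Left { 0,1,5/4,11/8,45/32 }, Right { 23/16,3/2,2 } = simplest 91/64
BBRRBBRBR: Left { 0,1,5/4,11/8,45/32 }, Right { 91/64,23/16,3/2,2 } = simplest 181/128
BBRRBBRBRB: Left { 0,1,5/4,11/8,45/32,181/128 }, Right { 91/64,23/16,3/2,2 } = simplest 363/256
BBRRBBRBRBB: Left { 0,1,5/4,11/8,45/32,181/128,363/256 }, Right { 91/64,23/16,3/2,2 } = simplest 727/512
BBRRBBRBRBBB: Left { 0,1,5/4,11/8,45/32,181/128,363/256,727/512 }, Right { 91/64,23/16,3/2,2 } = simplest 1455/1024
BBRRBBRBRBBBB: Left { 0,1,5/4,11/8,45/32,181/128,363/256,727/512,1455/1024 }, Right { 91/64,23/16,3/2,2 } = simplest 2911/2048
BBRRBBRBRBBBBB: Left { 0,1,5/4,11/8,45/32,181/128,363/256,727/512,1455/1024,2911/2048 }, Right { 91/64,23/16,3/2,2 } = simplest 5823/4096
BBRRBBRBRBBBBBB: Left { 0,1,5/4,11/8,45/32,181/128,363/256,727/512,1455/1024,2911/2048,5823/4096 }, Right { 91/64,23/16,3/2,2 } = simplest 11647/8192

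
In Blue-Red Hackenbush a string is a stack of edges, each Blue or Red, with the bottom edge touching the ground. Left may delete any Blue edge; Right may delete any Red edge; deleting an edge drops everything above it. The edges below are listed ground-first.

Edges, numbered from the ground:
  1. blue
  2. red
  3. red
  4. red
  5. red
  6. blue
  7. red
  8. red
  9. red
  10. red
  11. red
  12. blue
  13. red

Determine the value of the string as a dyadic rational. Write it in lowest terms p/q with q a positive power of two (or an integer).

1 of 13 · b · max L 0 · min R +∞ => 1
2 of 13 · br · max L 0 · min R 1 => 1/2
3 of 13 · brr · max L 0 · min R 1/2 => 1/4
4 of 13 · brrr · max L 0 · min R 1/4 => 1/8
5 of 13 · brrrr · max L 0 · min R 1/8 => 1/16
6 of 13 · brrrrb · max L 1/16 · min R 1/8 => 3/32
7 of 13 · brrrrbr · max L 1/16 · min R 3/32 => 5/64
8 of 13 · brrrrbrr · max L 1/16 · min R 5/64 => 9/128
9 of 13 · brrrrbrrr · max L 1/16 · min R 9/128 => 17/256
10 of 13 · brrrrbrrrr · max L 1/16 · min R 17/256 => 33/512
11 of 13 · brrrrbrrrrr · max L 1/16 · min R 33/512 => 65/1024
12 of 13 · brrrrbrrrrrb · max L 65/1024 · min R 33/512 => 131/2048
13 of 13 · brrrrbrrrrrbr · max L 65/1024 · min R 131/2048 => 261/4096

261/4096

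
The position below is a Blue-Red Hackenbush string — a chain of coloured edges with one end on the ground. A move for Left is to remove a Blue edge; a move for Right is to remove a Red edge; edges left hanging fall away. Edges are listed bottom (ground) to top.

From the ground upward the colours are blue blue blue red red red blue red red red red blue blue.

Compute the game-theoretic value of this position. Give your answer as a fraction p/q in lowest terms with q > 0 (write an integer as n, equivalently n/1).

b: Left { 0 }, Right { none } = simplest 1
bb: Left { 0 1 }, Right { none } = simplest 2
bbb: Left { 0 1 2 }, Right { none } = simplest 3
bbbr: Left { 0 1 2 }, Right { 3 } = simplest 5/2
bbbrr: Left { 0 1 2 }, Right { 5/2 3 } = simplest 9/4
bbbrrr: Left { 0 1 2 }, Right { 9/4 5/2 3 } = simplest 17/8
bbbrrrb: Left { 0 1 2 17/8 }, Right { 9/4 5/2 3 } = simplest 35/16
bbbrrrbr: Left { 0 1 2 17/8 }, Right { 35/16 9/4 5/2 3 } = simplest 69/32
bbbrrrbrr: Left { 0 1 2 17/8 }, Right { 69/32 35/16 9/4 5/2 3 } = simplest 137/64
bbbrrrbrrr: Left { 0 1 2 17/8 }, Right { 137/64 69/32 35/16 9/4 5/2 3 } = simplest 273/128
bbbrrrbrrrr: Left { 0 1 2 17/8 }, Right { 273/128 137/64 69/32 35/16 9/4 5/2 3 } = simplest 545/256
bbbrrrbrrrrb: Left { 0 1 2 17/8 545/256 }, Right { 273/128 137/64 69/32 35/16 9/4 5/2 3 } = simplest 1091/512
bbbrrrbrrrrbb: Left { 0 1 2 17/8 545/256 1091/512 }, Right { 273/128 137/64 69/32 35/16 9/4 5/2 3 } = simplest 2183/1024

2183/1024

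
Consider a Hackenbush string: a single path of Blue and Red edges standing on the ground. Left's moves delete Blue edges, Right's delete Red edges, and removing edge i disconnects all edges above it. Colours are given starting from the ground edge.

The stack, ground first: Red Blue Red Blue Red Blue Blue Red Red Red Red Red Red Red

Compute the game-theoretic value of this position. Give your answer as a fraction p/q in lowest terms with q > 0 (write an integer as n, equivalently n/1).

Build G(s[:k]) for k = 1..14, string s = Red Blue Red Blue Red Blue Blue Red Red Red Red Red Red Red.
1 of 14 · R · max L −∞ · min R 0 = -1
2 of 14 · RB · max L -1 · min R 0 = -1/2
3 of 14 · RBR · max L -1 · min R -1/2 = -3/4
4 of 14 · RBRB · max L -3/4 · min R -1/2 = -5/8
5 of 14 · RBRBR · max L -3/4 · min R -5/8 = -11/16
6 of 14 · RBRBRB · max L -11/16 · min R -5/8 = -21/32
7 of 14 · RBRBRBB · max L -21/32 · min R -5/8 = -41/64
8 of 14 · RBRBRBBR · max L -21/32 · min R -41/64 = -83/128
9 of 14 · RBRBRBBRR · max L -21/32 · min R -83/128 = -167/256
10 of 14 · RBRBRBBRRR · max L -21/32 · min R -167/256 = -335/512
11 of 14 · RBRBRBBRRRR · max L -21/32 · min R -335/512 = -671/1024
12 of 14 · RBRBRBBRRRRR · max L -21/32 · min R -671/1024 = -1343/2048
13 of 14 · RBRBRBBRRRRRR · max L -21/32 · min R -1343/2048 = -2687/4096
14 of 14 · RBRBRBBRRRRRRR · max L -21/32 · min R -2687/4096 = -5375/8192

-5375/8192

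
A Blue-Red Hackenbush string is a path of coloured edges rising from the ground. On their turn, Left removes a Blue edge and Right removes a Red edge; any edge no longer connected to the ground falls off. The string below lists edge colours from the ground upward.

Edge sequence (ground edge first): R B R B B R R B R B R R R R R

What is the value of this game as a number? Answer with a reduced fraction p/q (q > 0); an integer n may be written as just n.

-9919/16384

Build g(s[:k]) for k = 1..15, string s = R B R B B R R B R B R R R R R.
1 of 15 · R · max L −∞ · min R 0 -> -1
2 of 15 · RB · max L -1 · min R 0 -> -1/2
3 of 15 · RBR · max L -1 · min R -1/2 -> -3/4
4 of 15 · RBRB · max L -3/4 · min R -1/2 -> -5/8
5 of 15 · RBRBB · max L -5/8 · min R -1/2 -> -9/16
6 of 15 · RBRBBR · max L -5/8 · min R -9/16 -> -19/32
7 of 15 · RBRBBRR · max L -5/8 · min R -19/32 -> -39/64
8 of 15 · RBRBBRRB · max L -39/64 · min R -19/32 -> -77/128
9 of 15 · RBRBBRRBR · max L -39/64 · min R -77/128 -> -155/256
10 of 15 · RBRBBRRBRB · max L -155/256 · min R -77/128 -> -309/512
11 of 15 · RBRBBRRBRBR · max L -155/256 · min R -309/512 -> -619/1024
12 of 15 · RBRBBRRBRBRR · max L -155/256 · min R -619/1024 -> -1239/2048
13 of 15 · RBRBBRRBRBRRR · max L -155/256 · min R -1239/2048 -> -2479/4096
14 of 15 · RBRBBRRBRBRRRR · max L -155/256 · min R -2479/4096 -> -4959/8192
15 of 15 · RBRBBRRBRBRRRRR · max L -155/256 · min R -4959/8192 -> -9919/16384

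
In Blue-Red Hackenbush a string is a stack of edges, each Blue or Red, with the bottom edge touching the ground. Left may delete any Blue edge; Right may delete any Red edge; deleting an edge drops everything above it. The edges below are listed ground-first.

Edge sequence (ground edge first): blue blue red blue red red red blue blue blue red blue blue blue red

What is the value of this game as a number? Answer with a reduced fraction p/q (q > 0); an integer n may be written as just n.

Recurse on prefixes of the 15-edge string blue blue red blue red red red blue blue blue red blue blue blue red:
b: Left { 0 }, Right { · } — simplest 1
bb: Left { 0; 1 }, Right { · } — simplest 2
bbr: Left { 0; 1 }, Right { 2 } — simplest 3/2
bbrb: Left { 0; 1; 3/2 }, Right { 2 } — simplest 7/4
bbrbr: Left { 0; 1; 3/2 }, Right { 7/4; 2 } — simplest 13/8
bbrbrr: Left { 0; 1; 3/2 }, Right { 13/8; 7/4; 2 } — simplest 25/16
bbrbrrr: Left { 0; 1; 3/2 }, Right { 25/16; 13/8; 7/4; 2 } — simplest 49/32
bbrbrrrb: Left { 0; 1; 3/2; 49/32 }, Right { 25/16; 13/8; 7/4; 2 } — simplest 99/64
bbrbrrrbb: Left { 0; 1; 3/2; 49/32; 99/64 }, Right { 25/16; 13/8; 7/4; 2 } — simplest 199/128
bbrbrrrbbb: Left { 0; 1; 3/2; 49/32; 99/64; 199/128 }, Right { 25/16; 13/8; 7/4; 2 } — simplest 399/256
bbrbrrrbbbr: Left { 0; 1; 3/2; 49/32; 99/64; 199/128 }, Right { 399/256; 25/16; 13/8; 7/4; 2 } — simplest 797/512
bbrbrrrbbbrb: Left { 0; 1; 3/2; 49/32; 99/64; 199/128; 797/512 }, Right { 399/256; 25/16; 13/8; 7/4; 2 } — simplest 1595/1024
bbrbrrrbbbrbb: Left { 0; 1; 3/2; 49/32; 99/64; 199/128; 797/512; 1595/1024 }, Right { 399/256; 25/16; 13/8; 7/4; 2 } — simplest 3191/2048
bbrbrrrbbbrbbb: Left { 0; 1; 3/2; 49/32; 99/64; 199/128; 797/512; 1595/1024; 3191/2048 }, Right { 399/256; 25/16; 13/8; 7/4; 2 } — simplest 6383/4096
bbrbrrrbbbrbbbr: Left { 0; 1; 3/2; 49/32; 99/64; 199/128; 797/512; 1595/1024; 3191/2048 }, Right { 6383/4096; 399/256; 25/16; 13/8; 7/4; 2 } — simplest 12765/8192

12765/8192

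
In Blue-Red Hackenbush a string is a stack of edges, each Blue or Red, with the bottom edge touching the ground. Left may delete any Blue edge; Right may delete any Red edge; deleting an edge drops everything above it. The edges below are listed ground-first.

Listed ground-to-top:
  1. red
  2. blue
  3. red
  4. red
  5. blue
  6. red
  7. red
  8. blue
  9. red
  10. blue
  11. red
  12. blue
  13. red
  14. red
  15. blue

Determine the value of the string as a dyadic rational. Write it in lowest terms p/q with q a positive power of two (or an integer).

Prefix values for red blue red red blue red red blue red blue red blue red red blue via {L|R} + simplicity:
r: Left { (no moves) }, Right { 0 } so simplest -1
rb: Left { -1 }, Right { 0 } so simplest -1/2
rbr: Left { -1 }, Right { -1/2, 0 } so simplest -3/4
rbrr: Left { -1 }, Right { -3/4, -1/2, 0 } so simplest -7/8
rbrrb: Left { -1, -7/8 }, Right { -3/4, -1/2, 0 } so simplest -13/16
rbrrbr: Left { -1, -7/8 }, Right { -13/16, -3/4, -1/2, 0 } so simplest -27/32
rbrrbrr: Left { -1, -7/8 }, Right { -27/32, -13/16, -3/4, -1/2, 0 } so simplest -55/64
rbrrbrrb: Left { -1, -7/8, -55/64 }, Right { -27/32, -13/16, -3/4, -1/2, 0 } so simplest -109/128
rbrrbrrbr: Left { -1, -7/8, -55/64 }, Right { -109/128, -27/32, -13/16, -3/4, -1/2, 0 } so simplest -219/256
rbrrbrrbrb: Left { -1, -7/8, -55/64, -219/256 }, Right { -109/128, -27/32, -13/16, -3/4, -1/2, 0 } so simplest -437/512
rbrrbrrbrbr: Left { -1, -7/8, -55/64, -219/256 }, Right { -437/512, -109/128, -27/32, -13/16, -3/4, -1/2, 0 } so simplest -875/1024
rbrrbrrbrbrb: Left { -1, -7/8, -55/64, -219/256, -875/1024 }, Right { -437/512, -109/128, -27/32, -13/16, -3/4, -1/2, 0 } so simplest -1749/2048
rbrrbrrbrbrbr: Left { -1, -7/8, -55/64, -219/256, -875/1024 }, Right { -1749/2048, -437/512, -109/128, -27/32, -13/16, -3/4, -1/2, 0 } so simplest -3499/4096
rbrrbrrbrbrbrr: Left { -1, -7/8, -55/64, -219/256, -875/1024 }, Right { -3499/4096, -1749/2048, -437/512, -109/128, -27/32, -13/16, -3/4, -1/2, 0 } so simplest -6999/8192
rbrrbrrbrbrbrrb: Left { -1, -7/8, -55/64, -219/256, -875/1024, -6999/8192 }, Right { -3499/4096, -1749/2048, -437/512, -109/128, -27/32, -13/16, -3/4, -1/2, 0 } so simplest -13997/16384

-13997/16384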